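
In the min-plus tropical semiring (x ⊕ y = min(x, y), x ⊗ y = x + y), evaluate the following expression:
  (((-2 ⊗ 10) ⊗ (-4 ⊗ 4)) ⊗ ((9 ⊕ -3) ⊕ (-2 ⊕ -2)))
(((-2 ⊗ 10) ⊗ (-4 ⊗ 4)) ⊗ ((9 ⊕ -3) ⊕ (-2 ⊕ -2))) = 5

Expand innermost to outermost. Recall ⊕ takes the minimum of its arguments and ⊗ takes their sum. Working out the expression (((-2 ⊗ 10) ⊗ (-4 ⊗ 4)) ⊗ ((9 ⊕ -3) ⊕ (-2 ⊕ -2))) gives 5.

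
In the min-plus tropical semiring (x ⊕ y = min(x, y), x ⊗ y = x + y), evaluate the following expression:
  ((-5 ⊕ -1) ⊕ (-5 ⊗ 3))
((-5 ⊕ -1) ⊕ (-5 ⊗ 3)) = -5

Expand innermost to outermost. Recall ⊕ takes the minimum of its arguments and ⊗ takes their sum. Working out the expression ((-5 ⊕ -1) ⊕ (-5 ⊗ 3)) gives -5.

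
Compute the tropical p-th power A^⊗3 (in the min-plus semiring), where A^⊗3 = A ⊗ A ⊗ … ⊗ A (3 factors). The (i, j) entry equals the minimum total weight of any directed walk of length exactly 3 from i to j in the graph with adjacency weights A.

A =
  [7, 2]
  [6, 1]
A^⊗3 =
  [9, 4]
  [8, 3]

Each entry (A^⊗3)_ij equals the minimum over all length-3 walks i = v_0 → v_1 → … → v_3 = j of Σ_t A[v_t][v_{t+1}]. For example, for (i, j) = (0, 1) we minimise over 4 possible intermediate vertex sequences; the minimum is 4, attained along the walk 0 → 1 → 1 → 1.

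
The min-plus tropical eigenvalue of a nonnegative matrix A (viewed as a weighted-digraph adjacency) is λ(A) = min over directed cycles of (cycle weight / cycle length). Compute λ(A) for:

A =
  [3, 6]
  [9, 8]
λ(A) = 3

Enumerate directed cycles and compute their means (weight / length). Sample:
  cycle 0 → 0: weight = 3, length = 1, mean = 3/1 ≈ 3.000
  cycle 1 → 1: weight = 8, length = 1, mean = 8/1 ≈ 8.000
  cycle 0 → 1 → 0: weight = 15, length = 2, mean = 15/2 ≈ 7.500
  cycle 1 → 0 → 1: weight = 15, length = 2, mean = 15/2 ≈ 7.500
Minimum mean = 3.000, attained e.g. along the cycle 0 → 0 with weight 3 and length 1. So λ(A) = 3/1 = 3.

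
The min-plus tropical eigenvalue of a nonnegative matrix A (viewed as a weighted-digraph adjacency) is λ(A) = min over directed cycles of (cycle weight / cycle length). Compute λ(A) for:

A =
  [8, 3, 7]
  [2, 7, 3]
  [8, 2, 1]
λ(A) = 1

Enumerate directed cycles and compute their means (weight / length). Sample:
  cycle 0 → 0: weight = 8, length = 1, mean = 8/1 ≈ 8.000
  cycle 1 → 1: weight = 7, length = 1, mean = 7/1 ≈ 7.000
  cycle 2 → 2: weight = 1, length = 1, mean = 1/1 ≈ 1.000
  cycle 0 → 1 → 0: weight = 5, length = 2, mean = 5/2 ≈ 2.500
  cycle 0 → 2 → 0: weight = 15, length = 2, mean = 15/2 ≈ 7.500
  cycle 1 → 0 → 1: weight = 5, length = 2, mean = 5/2 ≈ 2.500
Minimum mean = 1.000, attained e.g. along the cycle 2 → 2 with weight 1 and length 1. So λ(A) = 1/1 = 1.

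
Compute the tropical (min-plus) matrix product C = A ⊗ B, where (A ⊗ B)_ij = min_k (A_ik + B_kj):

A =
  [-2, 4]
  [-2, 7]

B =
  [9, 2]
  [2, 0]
A ⊗ B =
  [6, 0]
  [7, 0]

Apply the min-plus product entry-by-entry:
  C[0][0] = min over k of (A[0][0] + B[0][0] = -2 + 9 = 7, A[0][1] + B[1][0] = 4 + 2 = 6) = 6 (attained at k = 1)
  C[0][1] = min over k of (A[0][0] + B[0][1] = -2 + 2 = 0, A[0][1] + B[1][1] = 4 + 0 = 4) = 0 (attained at k = 0)
  C[1][0] = min over k of (A[1][0] + B[0][0] = -2 + 9 = 7, A[1][1] + B[1][0] = 7 + 2 = 9) = 7 (attained at k = 0)
  C[1][1] = min over k of (A[1][0] + B[0][1] = -2 + 2 = 0, A[1][1] + B[1][1] = 7 + 0 = 7) = 0 (attained at k = 0)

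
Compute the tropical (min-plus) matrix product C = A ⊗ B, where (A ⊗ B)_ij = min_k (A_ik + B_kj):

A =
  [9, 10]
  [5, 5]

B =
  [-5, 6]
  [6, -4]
A ⊗ B =
  [4, 6]
  [0, 1]

Apply the min-plus product entry-by-entry:
  C[0][0] = min over k of (A[0][0] + B[0][0] = 9 + -5 = 4, A[0][1] + B[1][0] = 10 + 6 = 16) = 4 (attained at k = 0)
  C[0][1] = min over k of (A[0][0] + B[0][1] = 9 + 6 = 15, A[0][1] + B[1][1] = 10 + -4 = 6) = 6 (attained at k = 1)
  C[1][0] = min over k of (A[1][0] + B[0][0] = 5 + -5 = 0, A[1][1] + B[1][0] = 5 + 6 = 11) = 0 (attained at k = 0)
  C[1][1] = min over k of (A[1][0] + B[0][1] = 5 + 6 = 11, A[1][1] + B[1][1] = 5 + -4 = 1) = 1 (attained at k = 1)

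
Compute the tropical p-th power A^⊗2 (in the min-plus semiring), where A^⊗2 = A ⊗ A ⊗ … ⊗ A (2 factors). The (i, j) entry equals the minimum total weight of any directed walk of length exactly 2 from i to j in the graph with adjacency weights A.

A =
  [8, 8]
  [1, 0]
A^⊗2 =
  [9, 8]
  [1, 0]

Each entry (A^⊗2)_ij equals the minimum over all length-2 walks i = v_0 → v_1 → … → v_2 = j of Σ_t A[v_t][v_{t+1}]. For example, for (i, j) = (0, 1) we minimise over 2 possible intermediate vertex sequences; the minimum is 8, attained along the walk 0 → 1 → 1.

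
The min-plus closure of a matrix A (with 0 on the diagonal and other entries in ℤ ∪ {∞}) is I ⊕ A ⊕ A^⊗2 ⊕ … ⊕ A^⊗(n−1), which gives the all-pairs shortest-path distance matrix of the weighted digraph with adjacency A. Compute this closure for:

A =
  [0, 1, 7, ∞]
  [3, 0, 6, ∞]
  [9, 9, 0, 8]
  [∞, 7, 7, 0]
Closure =
  [0, 1, 7, 15]
  [3, 0, 6, 14]
  [9, 9, 0, 8]
  [10, 7, 7, 0]

This is the Floyd-Warshall all-pairs shortest-path computation. For each intermediate vertex k = 0, 1, …, 3, update dist[i][j] ← min(dist[i][j], dist[i][k] + dist[k][j]). The final matrix gives, for each (i, j), the minimum total weight of any directed path from i to j (possibly empty when i = j).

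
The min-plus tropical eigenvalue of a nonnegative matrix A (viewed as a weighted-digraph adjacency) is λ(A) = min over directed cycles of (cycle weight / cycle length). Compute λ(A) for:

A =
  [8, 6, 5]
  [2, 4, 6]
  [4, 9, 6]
λ(A) = 4

Enumerate directed cycles and compute their means (weight / length). Sample:
  cycle 0 → 0: weight = 8, length = 1, mean = 8/1 ≈ 8.000
  cycle 1 → 1: weight = 4, length = 1, mean = 4/1 ≈ 4.000
  cycle 2 → 2: weight = 6, length = 1, mean = 6/1 ≈ 6.000
  cycle 0 → 1 → 0: weight = 8, length = 2, mean = 8/2 ≈ 4.000
  cycle 0 → 2 → 0: weight = 9, length = 2, mean = 9/2 ≈ 4.500
  cycle 1 → 0 → 1: weight = 8, length = 2, mean = 8/2 ≈ 4.000
Minimum mean = 4.000, attained e.g. along the cycle 1 → 1 with weight 4 and length 1. So λ(A) = 4/1 = 4.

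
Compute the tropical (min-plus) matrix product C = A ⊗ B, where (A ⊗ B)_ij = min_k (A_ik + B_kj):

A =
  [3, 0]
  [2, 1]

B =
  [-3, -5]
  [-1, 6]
A ⊗ B =
  [-1, -2]
  [-1, -3]

Apply the min-plus product entry-by-entry:
  C[0][0] = min over k of (A[0][0] + B[0][0] = 3 + -3 = 0, A[0][1] + B[1][0] = 0 + -1 = -1) = -1 (attained at k = 1)
  C[0][1] = min over k of (A[0][0] + B[0][1] = 3 + -5 = -2, A[0][1] + B[1][1] = 0 + 6 = 6) = -2 (attained at k = 0)
  C[1][0] = min over k of (A[1][0] + B[0][0] = 2 + -3 = -1, A[1][1] + B[1][0] = 1 + -1 = 0) = -1 (attained at k = 0)
  C[1][1] = min over k of (A[1][0] + B[0][1] = 2 + -5 = -3, A[1][1] + B[1][1] = 1 + 6 = 7) = -3 (attained at k = 0)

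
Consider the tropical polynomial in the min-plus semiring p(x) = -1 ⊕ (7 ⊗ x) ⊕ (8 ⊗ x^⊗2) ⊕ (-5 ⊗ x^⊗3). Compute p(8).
p(8) = -1

A tropical monomial a ⊗ x^⊗i evaluates to a + i · x. Evaluating each term at x = 8:
  Term 0 contributes -1 + 0 · 8 = -1
  Term 1 contributes 7 + 1 · 8 = 15
  Term 2 contributes 8 + 2 · 8 = 24
  Term 3 contributes -5 + 3 · 8 = 19
p(8) = ⊕ of these = min[-1, 15, 24, 19] = -1.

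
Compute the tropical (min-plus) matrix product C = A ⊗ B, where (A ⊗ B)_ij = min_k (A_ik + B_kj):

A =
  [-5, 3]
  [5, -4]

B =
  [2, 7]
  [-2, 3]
A ⊗ B =
  [-3, 2]
  [-6, -1]

Apply the min-plus product entry-by-entry:
  C[0][0] = min over k of (A[0][0] + B[0][0] = -5 + 2 = -3, A[0][1] + B[1][0] = 3 + -2 = 1) = -3 (attained at k = 0)
  C[0][1] = min over k of (A[0][0] + B[0][1] = -5 + 7 = 2, A[0][1] + B[1][1] = 3 + 3 = 6) = 2 (attained at k = 0)
  C[1][0] = min over k of (A[1][0] + B[0][0] = 5 + 2 = 7, A[1][1] + B[1][0] = -4 + -2 = -6) = -6 (attained at k = 1)
  C[1][1] = min over k of (A[1][0] + B[0][1] = 5 + 7 = 12, A[1][1] + B[1][1] = -4 + 3 = -1) = -1 (attained at k = 1)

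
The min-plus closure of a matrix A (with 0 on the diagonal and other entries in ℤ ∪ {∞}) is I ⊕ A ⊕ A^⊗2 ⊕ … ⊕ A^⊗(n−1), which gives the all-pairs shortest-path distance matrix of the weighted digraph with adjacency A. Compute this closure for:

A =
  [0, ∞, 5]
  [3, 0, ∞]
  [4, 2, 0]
Closure =
  [0, 7, 5]
  [3, 0, 8]
  [4, 2, 0]

This is the Floyd-Warshall all-pairs shortest-path computation. For each intermediate vertex k = 0, 1, …, 2, update dist[i][j] ← min(dist[i][j], dist[i][k] + dist[k][j]). The final matrix gives, for each (i, j), the minimum total weight of any directed path from i to j (possibly empty when i = j).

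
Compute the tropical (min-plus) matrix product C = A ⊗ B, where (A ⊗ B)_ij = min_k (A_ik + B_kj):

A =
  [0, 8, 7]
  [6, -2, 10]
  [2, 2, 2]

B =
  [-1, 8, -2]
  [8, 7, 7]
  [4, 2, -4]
A ⊗ B =
  [-1, 8, -2]
  [5, 5, 4]
  [1, 4, -2]

Apply the min-plus product entry-by-entry:
  C[0][0] = min over k of (A[0][0] + B[0][0] = 0 + -1 = -1, A[0][1] + B[1][0] = 8 + 8 = 16, A[0][2] + B[2][0] = 7 + 4 = 11) = -1 (attained at k = 0)
  C[0][1] = min over k of (A[0][0] + B[0][1] = 0 + 8 = 8, A[0][1] + B[1][1] = 8 + 7 = 15, A[0][2] + B[2][1] = 7 + 2 = 9) = 8 (attained at k = 0)
  C[0][2] = min over k of (A[0][0] + B[0][2] = 0 + -2 = -2, A[0][1] + B[1][2] = 8 + 7 = 15, A[0][2] + B[2][2] = 7 + -4 = 3) = -2 (attained at k = 0)
  C[1][0] = min over k of (A[1][0] + B[0][0] = 6 + -1 = 5, A[1][1] + B[1][0] = -2 + 8 = 6, A[1][2] + B[2][0] = 10 + 4 = 14) = 5 (attained at k = 0)
  C[1][1] = min over k of (A[1][0] + B[0][1] = 6 + 8 = 14, A[1][1] + B[1][1] = -2 + 7 = 5, A[1][2] + B[2][1] = 10 + 2 = 12) = 5 (attained at k = 1)
  C[1][2] = min over k of (A[1][0] + B[0][2] = 6 + -2 = 4, A[1][1] + B[1][2] = -2 + 7 = 5, A[1][2] + B[2][2] = 10 + -4 = 6) = 4 (attained at k = 0)
  C[2][0] = min over k of (A[2][0] + B[0][0] = 2 + -1 = 1, A[2][1] + B[1][0] = 2 + 8 = 10, A[2][2] + B[2][0] = 2 + 4 = 6) = 1 (attained at k = 0)
  C[2][1] = min over k of (A[2][0] + B[0][1] = 2 + 8 = 10, A[2][1] + B[1][1] = 2 + 7 = 9, A[2][2] + B[2][1] = 2 + 2 = 4) = 4 (attained at k = 2)
  C[2][2] = min over k of (A[2][0] + B[0][2] = 2 + -2 = 0, A[2][1] + B[1][2] = 2 + 7 = 9, A[2][2] + B[2][2] = 2 + -4 = -2) = -2 (attained at k = 2)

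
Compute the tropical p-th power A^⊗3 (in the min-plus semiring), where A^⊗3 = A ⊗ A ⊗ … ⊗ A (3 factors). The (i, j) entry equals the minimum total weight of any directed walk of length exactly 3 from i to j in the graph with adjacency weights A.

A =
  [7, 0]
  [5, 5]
A^⊗3 =
  [10, 5]
  [10, 10]

Each entry (A^⊗3)_ij equals the minimum over all length-3 walks i = v_0 → v_1 → … → v_3 = j of Σ_t A[v_t][v_{t+1}]. For example, for (i, j) = (0, 1) we minimise over 4 possible intermediate vertex sequences; the minimum is 5, attained along the walk 0 → 1 → 0 → 1.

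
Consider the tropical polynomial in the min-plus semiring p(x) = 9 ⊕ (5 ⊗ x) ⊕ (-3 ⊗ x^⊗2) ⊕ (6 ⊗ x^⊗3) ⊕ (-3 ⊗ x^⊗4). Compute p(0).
p(0) = -3

A tropical monomial a ⊗ x^⊗i evaluates to a + i · x. Evaluating each term at x = 0:
  Term 0 contributes 9 + 0 · 0 = 9
  Term 1 contributes 5 + 1 · 0 = 5
  Term 2 contributes -3 + 2 · 0 = -3
  Term 3 contributes 6 + 3 · 0 = 6
  Term 4 contributes -3 + 4 · 0 = -3
p(0) = ⊕ of these = min[9, 5, -3, 6, -3] = -3.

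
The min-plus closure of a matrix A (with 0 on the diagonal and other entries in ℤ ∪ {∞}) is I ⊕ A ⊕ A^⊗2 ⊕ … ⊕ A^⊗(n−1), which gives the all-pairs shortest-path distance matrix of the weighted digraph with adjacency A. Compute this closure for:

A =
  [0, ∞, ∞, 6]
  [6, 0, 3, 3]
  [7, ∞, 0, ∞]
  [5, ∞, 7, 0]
Closure =
  [0, ∞, 13, 6]
  [6, 0, 3, 3]
  [7, ∞, 0, 13]
  [5, ∞, 7, 0]

This is the Floyd-Warshall all-pairs shortest-path computation. For each intermediate vertex k = 0, 1, …, 3, update dist[i][j] ← min(dist[i][j], dist[i][k] + dist[k][j]). The final matrix gives, for each (i, j), the minimum total weight of any directed path from i to j (possibly empty when i = j).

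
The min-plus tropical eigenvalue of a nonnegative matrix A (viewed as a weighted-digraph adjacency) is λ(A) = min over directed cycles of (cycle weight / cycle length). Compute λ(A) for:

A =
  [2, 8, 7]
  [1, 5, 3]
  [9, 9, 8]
λ(A) = 2

Enumerate directed cycles and compute their means (weight / length). Sample:
  cycle 0 → 0: weight = 2, length = 1, mean = 2/1 ≈ 2.000
  cycle 1 → 1: weight = 5, length = 1, mean = 5/1 ≈ 5.000
  cycle 2 → 2: weight = 8, length = 1, mean = 8/1 ≈ 8.000
  cycle 0 → 1 → 0: weight = 9, length = 2, mean = 9/2 ≈ 4.500
  cycle 0 → 2 → 0: weight = 16, length = 2, mean = 16/2 ≈ 8.000
  cycle 1 → 0 → 1: weight = 9, length = 2, mean = 9/2 ≈ 4.500
Minimum mean = 2.000, attained e.g. along the cycle 0 → 0 with weight 2 and length 1. So λ(A) = 2/1 = 2.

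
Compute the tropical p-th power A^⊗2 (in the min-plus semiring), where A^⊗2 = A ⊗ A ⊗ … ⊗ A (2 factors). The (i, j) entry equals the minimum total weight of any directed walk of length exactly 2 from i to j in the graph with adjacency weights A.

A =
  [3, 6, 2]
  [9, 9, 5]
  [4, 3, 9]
A^⊗2 =
  [6, 5, 5]
  [9, 8, 11]
  [7, 10, 6]

Each entry (A^⊗2)_ij equals the minimum over all length-2 walks i = v_0 → v_1 → … → v_2 = j of Σ_t A[v_t][v_{t+1}]. For example, for (i, j) = (0, 2) we minimise over 3 possible intermediate vertex sequences; the minimum is 5, attained along the walk 0 → 0 → 2.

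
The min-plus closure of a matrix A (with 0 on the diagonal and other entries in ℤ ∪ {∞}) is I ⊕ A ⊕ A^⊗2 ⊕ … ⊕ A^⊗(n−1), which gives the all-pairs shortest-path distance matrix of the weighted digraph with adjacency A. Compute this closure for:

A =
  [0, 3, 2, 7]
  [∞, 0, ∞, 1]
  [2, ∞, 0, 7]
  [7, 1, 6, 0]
Closure =
  [0, 3, 2, 4]
  [8, 0, 7, 1]
  [2, 5, 0, 6]
  [7, 1, 6, 0]

This is the Floyd-Warshall all-pairs shortest-path computation. For each intermediate vertex k = 0, 1, …, 3, update dist[i][j] ← min(dist[i][j], dist[i][k] + dist[k][j]). The final matrix gives, for each (i, j), the minimum total weight of any directed path from i to j (possibly empty when i = j).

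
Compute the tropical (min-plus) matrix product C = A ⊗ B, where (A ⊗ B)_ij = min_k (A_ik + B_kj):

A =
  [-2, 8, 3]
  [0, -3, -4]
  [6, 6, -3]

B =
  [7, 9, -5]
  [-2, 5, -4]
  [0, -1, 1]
A ⊗ B =
  [3, 2, -7]
  [-5, -5, -7]
  [-3, -4, -2]

Apply the min-plus product entry-by-entry:
  C[0][0] = min over k of (A[0][0] + B[0][0] = -2 + 7 = 5, A[0][1] + B[1][0] = 8 + -2 = 6, A[0][2] + B[2][0] = 3 + 0 = 3) = 3 (attained at k = 2)
  C[0][1] = min over k of (A[0][0] + B[0][1] = -2 + 9 = 7, A[0][1] + B[1][1] = 8 + 5 = 13, A[0][2] + B[2][1] = 3 + -1 = 2) = 2 (attained at k = 2)
  C[0][2] = min over k of (A[0][0] + B[0][2] = -2 + -5 = -7, A[0][1] + B[1][2] = 8 + -4 = 4, A[0][2] + B[2][2] = 3 + 1 = 4) = -7 (attained at k = 0)
  C[1][0] = min over k of (A[1][0] + B[0][0] = 0 + 7 = 7, A[1][1] + B[1][0] = -3 + -2 = -5, A[1][2] + B[2][0] = -4 + 0 = -4) = -5 (attained at k = 1)
  C[1][1] = min over k of (A[1][0] + B[0][1] = 0 + 9 = 9, A[1][1] + B[1][1] = -3 + 5 = 2, A[1][2] + B[2][1] = -4 + -1 = -5) = -5 (attained at k = 2)
  C[1][2] = min over k of (A[1][0] + B[0][2] = 0 + -5 = -5, A[1][1] + B[1][2] = -3 + -4 = -7, A[1][2] + B[2][2] = -4 + 1 = -3) = -7 (attained at k = 1)
  C[2][0] = min over k of (A[2][0] + B[0][0] = 6 + 7 = 13, A[2][1] + B[1][0] = 6 + -2 = 4, A[2][2] + B[2][0] = -3 + 0 = -3) = -3 (attained at k = 2)
  C[2][1] = min over k of (A[2][0] + B[0][1] = 6 + 9 = 15, A[2][1] + B[1][1] = 6 + 5 = 11, A[2][2] + B[2][1] = -3 + -1 = -4) = -4 (attained at k = 2)
  C[2][2] = min over k of (A[2][0] + B[0][2] = 6 + -5 = 1, A[2][1] + B[1][2] = 6 + -4 = 2, A[2][2] + B[2][2] = -3 + 1 = -2) = -2 (attained at k = 2)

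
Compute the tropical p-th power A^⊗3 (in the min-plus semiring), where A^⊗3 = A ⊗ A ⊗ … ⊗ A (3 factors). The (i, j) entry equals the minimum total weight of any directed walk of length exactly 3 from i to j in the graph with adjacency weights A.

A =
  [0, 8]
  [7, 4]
A^⊗3 =
  [0, 8]
  [7, 12]

Each entry (A^⊗3)_ij equals the minimum over all length-3 walks i = v_0 → v_1 → … → v_3 = j of Σ_t A[v_t][v_{t+1}]. For example, for (i, j) = (0, 1) we minimise over 4 possible intermediate vertex sequences; the minimum is 8, attained along the walk 0 → 0 → 0 → 1.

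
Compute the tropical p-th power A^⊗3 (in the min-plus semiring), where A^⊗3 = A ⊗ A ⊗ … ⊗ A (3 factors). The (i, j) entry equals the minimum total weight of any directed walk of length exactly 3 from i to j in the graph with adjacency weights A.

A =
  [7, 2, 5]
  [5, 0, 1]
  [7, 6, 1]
A^⊗3 =
  [7, 2, 3]
  [5, 0, 1]
  [9, 6, 3]

Each entry (A^⊗3)_ij equals the minimum over all length-3 walks i = v_0 → v_1 → … → v_3 = j of Σ_t A[v_t][v_{t+1}]. For example, for (i, j) = (0, 2) we minimise over 9 possible intermediate vertex sequences; the minimum is 3, attained along the walk 0 → 1 → 1 → 2.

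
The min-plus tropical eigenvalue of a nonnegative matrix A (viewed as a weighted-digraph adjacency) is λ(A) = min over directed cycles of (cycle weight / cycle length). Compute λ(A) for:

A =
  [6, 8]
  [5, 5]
λ(A) = 5

Enumerate directed cycles and compute their means (weight / length). Sample:
  cycle 0 → 0: weight = 6, length = 1, mean = 6/1 ≈ 6.000
  cycle 1 → 1: weight = 5, length = 1, mean = 5/1 ≈ 5.000
  cycle 0 → 1 → 0: weight = 13, length = 2, mean = 13/2 ≈ 6.500
  cycle 1 → 0 → 1: weight = 13, length = 2, mean = 13/2 ≈ 6.500
Minimum mean = 5.000, attained e.g. along the cycle 1 → 1 with weight 5 and length 1. So λ(A) = 5/1 = 5.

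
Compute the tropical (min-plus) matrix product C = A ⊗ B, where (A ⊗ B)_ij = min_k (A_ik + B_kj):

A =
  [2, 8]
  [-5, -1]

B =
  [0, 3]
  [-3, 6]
A ⊗ B =
  [2, 5]
  [-5, -2]

Apply the min-plus product entry-by-entry:
  C[0][0] = min over k of (A[0][0] + B[0][0] = 2 + 0 = 2, A[0][1] + B[1][0] = 8 + -3 = 5) = 2 (attained at k = 0)
  C[0][1] = min over k of (A[0][0] + B[0][1] = 2 + 3 = 5, A[0][1] + B[1][1] = 8 + 6 = 14) = 5 (attained at k = 0)
  C[1][0] = min over k of (A[1][0] + B[0][0] = -5 + 0 = -5, A[1][1] + B[1][0] = -1 + -3 = -4) = -5 (attained at k = 0)
  C[1][1] = min over k of (A[1][0] + B[0][1] = -5 + 3 = -2, A[1][1] + B[1][1] = -1 + 6 = 5) = -2 (attained at k = 0)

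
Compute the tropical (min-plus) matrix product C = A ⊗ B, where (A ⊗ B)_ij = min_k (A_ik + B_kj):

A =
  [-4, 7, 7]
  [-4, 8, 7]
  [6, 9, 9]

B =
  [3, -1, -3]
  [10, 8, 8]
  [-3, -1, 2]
A ⊗ B =
  [-1, -5, -7]
  [-1, -5, -7]
  [6, 5, 3]

Apply the min-plus product entry-by-entry:
  C[0][0] = min over k of (A[0][0] + B[0][0] = -4 + 3 = -1, A[0][1] + B[1][0] = 7 + 10 = 17, A[0][2] + B[2][0] = 7 + -3 = 4) = -1 (attained at k = 0)
  C[0][1] = min over k of (A[0][0] + B[0][1] = -4 + -1 = -5, A[0][1] + B[1][1] = 7 + 8 = 15, A[0][2] + B[2][1] = 7 + -1 = 6) = -5 (attained at k = 0)
  C[0][2] = min over k of (A[0][0] + B[0][2] = -4 + -3 = -7, A[0][1] + B[1][2] = 7 + 8 = 15, A[0][2] + B[2][2] = 7 + 2 = 9) = -7 (attained at k = 0)
  C[1][0] = min over k of (A[1][0] + B[0][0] = -4 + 3 = -1, A[1][1] + B[1][0] = 8 + 10 = 18, A[1][2] + B[2][0] = 7 + -3 = 4) = -1 (attained at k = 0)
  C[1][1] = min over k of (A[1][0] + B[0][1] = -4 + -1 = -5, A[1][1] + B[1][1] = 8 + 8 = 16, A[1][2] + B[2][1] = 7 + -1 = 6) = -5 (attained at k = 0)
  C[1][2] = min over k of (A[1][0] + B[0][2] = -4 + -3 = -7, A[1][1] + B[1][2] = 8 + 8 = 16, A[1][2] + B[2][2] = 7 + 2 = 9) = -7 (attained at k = 0)
  C[2][0] = min over k of (A[2][0] + B[0][0] = 6 + 3 = 9, A[2][1] + B[1][0] = 9 + 10 = 19, A[2][2] + B[2][0] = 9 + -3 = 6) = 6 (attained at k = 2)
  C[2][1] = min over k of (A[2][0] + B[0][1] = 6 + -1 = 5, A[2][1] + B[1][1] = 9 + 8 = 17, A[2][2] + B[2][1] = 9 + -1 = 8) = 5 (attained at k = 0)
  C[2][2] = min over k of (A[2][0] + B[0][2] = 6 + -3 = 3, A[2][1] + B[1][2] = 9 + 8 = 17, A[2][2] + B[2][2] = 9 + 2 = 11) = 3 (attained at k = 0)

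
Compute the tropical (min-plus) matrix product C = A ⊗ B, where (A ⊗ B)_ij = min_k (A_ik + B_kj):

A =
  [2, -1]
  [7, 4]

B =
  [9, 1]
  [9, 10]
A ⊗ B =
  [8, 3]
  [13, 8]

Apply the min-plus product entry-by-entry:
  C[0][0] = min over k of (A[0][0] + B[0][0] = 2 + 9 = 11, A[0][1] + B[1][0] = -1 + 9 = 8) = 8 (attained at k = 1)
  C[0][1] = min over k of (A[0][0] + B[0][1] = 2 + 1 = 3, A[0][1] + B[1][1] = -1 + 10 = 9) = 3 (attained at k = 0)
  C[1][0] = min over k of (A[1][0] + B[0][0] = 7 + 9 = 16, A[1][1] + B[1][0] = 4 + 9 = 13) = 13 (attained at k = 1)
  C[1][1] = min over k of (A[1][0] + B[0][1] = 7 + 1 = 8, A[1][1] + B[1][1] = 4 + 10 = 14) = 8 (attained at k = 0)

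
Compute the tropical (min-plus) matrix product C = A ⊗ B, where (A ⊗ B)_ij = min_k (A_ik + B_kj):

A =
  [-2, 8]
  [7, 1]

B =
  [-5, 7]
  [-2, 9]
A ⊗ B =
  [-7, 5]
  [-1, 10]

Apply the min-plus product entry-by-entry:
  C[0][0] = min over k of (A[0][0] + B[0][0] = -2 + -5 = -7, A[0][1] + B[1][0] = 8 + -2 = 6) = -7 (attained at k = 0)
  C[0][1] = min over k of (A[0][0] + B[0][1] = -2 + 7 = 5, A[0][1] + B[1][1] = 8 + 9 = 17) = 5 (attained at k = 0)
  C[1][0] = min over k of (A[1][0] + B[0][0] = 7 + -5 = 2, A[1][1] + B[1][0] = 1 + -2 = -1) = -1 (attained at k = 1)
  C[1][1] = min over k of (A[1][0] + B[0][1] = 7 + 7 = 14, A[1][1] + B[1][1] = 1 + 9 = 10) = 10 (attained at k = 1)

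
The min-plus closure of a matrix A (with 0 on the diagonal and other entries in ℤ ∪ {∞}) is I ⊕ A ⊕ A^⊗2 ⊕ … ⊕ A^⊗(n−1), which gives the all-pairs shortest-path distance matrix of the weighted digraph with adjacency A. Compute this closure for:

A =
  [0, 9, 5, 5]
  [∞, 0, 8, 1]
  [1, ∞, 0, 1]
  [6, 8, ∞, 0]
Closure =
  [0, 9, 5, 5]
  [7, 0, 8, 1]
  [1, 9, 0, 1]
  [6, 8, 11, 0]

This is the Floyd-Warshall all-pairs shortest-path computation. For each intermediate vertex k = 0, 1, …, 3, update dist[i][j] ← min(dist[i][j], dist[i][k] + dist[k][j]). The final matrix gives, for each (i, j), the minimum total weight of any directed path from i to j (possibly empty when i = j).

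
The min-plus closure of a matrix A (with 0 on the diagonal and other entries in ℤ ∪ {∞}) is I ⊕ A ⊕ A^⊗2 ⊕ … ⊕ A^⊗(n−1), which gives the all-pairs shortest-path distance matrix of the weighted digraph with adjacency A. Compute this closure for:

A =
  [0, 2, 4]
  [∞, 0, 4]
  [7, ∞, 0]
Closure =
  [0, 2, 4]
  [11, 0, 4]
  [7, 9, 0]

This is the Floyd-Warshall all-pairs shortest-path computation. For each intermediate vertex k = 0, 1, …, 2, update dist[i][j] ← min(dist[i][j], dist[i][k] + dist[k][j]). The final matrix gives, for each (i, j), the minimum total weight of any directed path from i to j (possibly empty when i = j).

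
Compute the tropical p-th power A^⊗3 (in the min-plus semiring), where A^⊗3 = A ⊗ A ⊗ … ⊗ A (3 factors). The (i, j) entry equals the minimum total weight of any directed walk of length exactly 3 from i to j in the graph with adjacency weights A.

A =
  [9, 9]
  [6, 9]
A^⊗3 =
  [24, 24]
  [21, 24]

Each entry (A^⊗3)_ij equals the minimum over all length-3 walks i = v_0 → v_1 → … → v_3 = j of Σ_t A[v_t][v_{t+1}]. For example, for (i, j) = (0, 1) we minimise over 4 possible intermediate vertex sequences; the minimum is 24, attained along the walk 0 → 1 → 0 → 1.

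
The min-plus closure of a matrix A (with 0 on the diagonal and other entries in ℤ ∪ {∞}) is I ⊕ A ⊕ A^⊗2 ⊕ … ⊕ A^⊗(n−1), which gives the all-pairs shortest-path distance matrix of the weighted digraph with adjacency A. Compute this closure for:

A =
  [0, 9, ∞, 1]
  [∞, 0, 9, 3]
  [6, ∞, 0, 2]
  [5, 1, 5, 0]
Closure =
  [0, 2, 6, 1]
  [8, 0, 8, 3]
  [6, 3, 0, 2]
  [5, 1, 5, 0]

This is the Floyd-Warshall all-pairs shortest-path computation. For each intermediate vertex k = 0, 1, …, 3, update dist[i][j] ← min(dist[i][j], dist[i][k] + dist[k][j]). The final matrix gives, for each (i, j), the minimum total weight of any directed path from i to j (possibly empty when i = j).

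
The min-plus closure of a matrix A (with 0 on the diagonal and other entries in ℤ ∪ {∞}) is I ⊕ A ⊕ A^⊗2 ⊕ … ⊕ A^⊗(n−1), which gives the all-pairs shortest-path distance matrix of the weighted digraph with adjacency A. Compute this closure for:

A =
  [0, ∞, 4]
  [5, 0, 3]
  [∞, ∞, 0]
Closure =
  [0, ∞, 4]
  [5, 0, 3]
  [∞, ∞, 0]

This is the Floyd-Warshall all-pairs shortest-path computation. For each intermediate vertex k = 0, 1, …, 2, update dist[i][j] ← min(dist[i][j], dist[i][k] + dist[k][j]). The final matrix gives, for each (i, j), the minimum total weight of any directed path from i to j (possibly empty when i = j).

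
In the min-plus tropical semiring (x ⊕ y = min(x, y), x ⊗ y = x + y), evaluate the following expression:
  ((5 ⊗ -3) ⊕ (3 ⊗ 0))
((5 ⊗ -3) ⊕ (3 ⊗ 0)) = 2

Expand innermost to outermost. Recall ⊕ takes the minimum of its arguments and ⊗ takes their sum. Working out the expression ((5 ⊗ -3) ⊕ (3 ⊗ 0)) gives 2.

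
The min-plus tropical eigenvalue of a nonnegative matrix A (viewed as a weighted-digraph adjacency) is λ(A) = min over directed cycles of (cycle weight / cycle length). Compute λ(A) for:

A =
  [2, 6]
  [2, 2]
λ(A) = 2

Enumerate directed cycles and compute their means (weight / length). Sample:
  cycle 0 → 0: weight = 2, length = 1, mean = 2/1 ≈ 2.000
  cycle 1 → 1: weight = 2, length = 1, mean = 2/1 ≈ 2.000
  cycle 0 → 1 → 0: weight = 8, length = 2, mean = 8/2 ≈ 4.000
  cycle 1 → 0 → 1: weight = 8, length = 2, mean = 8/2 ≈ 4.000
Minimum mean = 2.000, attained e.g. along the cycle 0 → 0 with weight 2 and length 1. So λ(A) = 2/1 = 2.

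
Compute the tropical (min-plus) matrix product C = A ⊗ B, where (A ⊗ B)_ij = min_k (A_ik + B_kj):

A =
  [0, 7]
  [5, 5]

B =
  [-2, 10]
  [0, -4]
A ⊗ B =
  [-2, 3]
  [3, 1]

Apply the min-plus product entry-by-entry:
  C[0][0] = min over k of (A[0][0] + B[0][0] = 0 + -2 = -2, A[0][1] + B[1][0] = 7 + 0 = 7) = -2 (attained at k = 0)
  C[0][1] = min over k of (A[0][0] + B[0][1] = 0 + 10 = 10, A[0][1] + B[1][1] = 7 + -4 = 3) = 3 (attained at k = 1)
  C[1][0] = min over k of (A[1][0] + B[0][0] = 5 + -2 = 3, A[1][1] + B[1][0] = 5 + 0 = 5) = 3 (attained at k = 0)
  C[1][1] = min over k of (A[1][0] + B[0][1] = 5 + 10 = 15, A[1][1] + B[1][1] = 5 + -4 = 1) = 1 (attained at k = 1)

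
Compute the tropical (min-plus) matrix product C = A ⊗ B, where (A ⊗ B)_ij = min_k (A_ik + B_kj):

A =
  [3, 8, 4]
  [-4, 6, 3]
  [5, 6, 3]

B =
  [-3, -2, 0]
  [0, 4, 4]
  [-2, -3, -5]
A ⊗ B =
  [0, 1, -1]
  [-7, -6, -4]
  [1, 0, -2]

Apply the min-plus product entry-by-entry:
  C[0][0] = min over k of (A[0][0] + B[0][0] = 3 + -3 = 0, A[0][1] + B[1][0] = 8 + 0 = 8, A[0][2] + B[2][0] = 4 + -2 = 2) = 0 (attained at k = 0)
  C[0][1] = min over k of (A[0][0] + B[0][1] = 3 + -2 = 1, A[0][1] + B[1][1] = 8 + 4 = 12, A[0][2] + B[2][1] = 4 + -3 = 1) = 1 (attained at k = 0)
  C[0][2] = min over k of (A[0][0] + B[0][2] = 3 + 0 = 3, A[0][1] + B[1][2] = 8 + 4 = 12, A[0][2] + B[2][2] = 4 + -5 = -1) = -1 (attained at k = 2)
  C[1][0] = min over k of (A[1][0] + B[0][0] = -4 + -3 = -7, A[1][1] + B[1][0] = 6 + 0 = 6, A[1][2] + B[2][0] = 3 + -2 = 1) = -7 (attained at k = 0)
  C[1][1] = min over k of (A[1][0] + B[0][1] = -4 + -2 = -6, A[1][1] + B[1][1] = 6 + 4 = 10, A[1][2] + B[2][1] = 3 + -3 = 0) = -6 (attained at k = 0)
  C[1][2] = min over k of (A[1][0] + B[0][2] = -4 + 0 = -4, A[1][1] + B[1][2] = 6 + 4 = 10, A[1][2] + B[2][2] = 3 + -5 = -2) = -4 (attained at k = 0)
  C[2][0] = min over k of (A[2][0] + B[0][0] = 5 + -3 = 2, A[2][1] + B[1][0] = 6 + 0 = 6, A[2][2] + B[2][0] = 3 + -2 = 1) = 1 (attained at k = 2)
  C[2][1] = min over k of (A[2][0] + B[0][1] = 5 + -2 = 3, A[2][1] + B[1][1] = 6 + 4 = 10, A[2][2] + B[2][1] = 3 + -3 = 0) = 0 (attained at k = 2)
  C[2][2] = min over k of (A[2][0] + B[0][2] = 5 + 0 = 5, A[2][1] + B[1][2] = 6 + 4 = 10, A[2][2] + B[2][2] = 3 + -5 = -2) = -2 (attained at k = 2)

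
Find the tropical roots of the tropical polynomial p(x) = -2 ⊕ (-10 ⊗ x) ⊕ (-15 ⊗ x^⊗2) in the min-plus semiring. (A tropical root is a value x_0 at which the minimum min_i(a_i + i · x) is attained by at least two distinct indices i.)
Roots: {5, 8}

Each tropical root is a break point of the lower envelope of the lines y = a_i + i · x (there are 3 lines, with slopes 0, 1, ..., 2). Only the lines that attain the minimum somewhere contribute to roots; other lines are dominated. Here the surviving (envelope) indices are i = 2, i = 1, i = 0.
Intersections between consecutive envelope lines give the roots: for adjacent envelope indices i < j the intersection is x = (a_i − a_j) / (j − i). Reading off the sorted break points: {5, 8}.
Verification: at each break x_0, at least two indices attain the minimum of min_i(a_i + i · x_0).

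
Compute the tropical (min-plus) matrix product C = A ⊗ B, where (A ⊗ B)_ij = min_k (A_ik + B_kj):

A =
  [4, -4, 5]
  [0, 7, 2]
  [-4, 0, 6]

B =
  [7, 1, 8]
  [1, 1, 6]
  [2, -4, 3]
A ⊗ B =
  [-3, -3, 2]
  [4, -2, 5]
  [1, -3, 4]

Apply the min-plus product entry-by-entry:
  C[0][0] = min over k of (A[0][0] + B[0][0] = 4 + 7 = 11, A[0][1] + B[1][0] = -4 + 1 = -3, A[0][2] + B[2][0] = 5 + 2 = 7) = -3 (attained at k = 1)
  C[0][1] = min over k of (A[0][0] + B[0][1] = 4 + 1 = 5, A[0][1] + B[1][1] = -4 + 1 = -3, A[0][2] + B[2][1] = 5 + -4 = 1) = -3 (attained at k = 1)
  C[0][2] = min over k of (A[0][0] + B[0][2] = 4 + 8 = 12, A[0][1] + B[1][2] = -4 + 6 = 2, A[0][2] + B[2][2] = 5 + 3 = 8) = 2 (attained at k = 1)
  C[1][0] = min over k of (A[1][0] + B[0][0] = 0 + 7 = 7, A[1][1] + B[1][0] = 7 + 1 = 8, A[1][2] + B[2][0] = 2 + 2 = 4) = 4 (attained at k = 2)
  C[1][1] = min over k of (A[1][0] + B[0][1] = 0 + 1 = 1, A[1][1] + B[1][1] = 7 + 1 = 8, A[1][2] + B[2][1] = 2 + -4 = -2) = -2 (attained at k = 2)
  C[1][2] = min over k of (A[1][0] + B[0][2] = 0 + 8 = 8, A[1][1] + B[1][2] = 7 + 6 = 13, A[1][2] + B[2][2] = 2 + 3 = 5) = 5 (attained at k = 2)
  C[2][0] = min over k of (A[2][0] + B[0][0] = -4 + 7 = 3, A[2][1] + B[1][0] = 0 + 1 = 1, A[2][2] + B[2][0] = 6 + 2 = 8) = 1 (attained at k = 1)
  C[2][1] = min over k of (A[2][0] + B[0][1] = -4 + 1 = -3, A[2][1] + B[1][1] = 0 + 1 = 1, A[2][2] + B[2][1] = 6 + -4 = 2) = -3 (attained at k = 0)
  C[2][2] = min over k of (A[2][0] + B[0][2] = -4 + 8 = 4, A[2][1] + B[1][2] = 0 + 6 = 6, A[2][2] + B[2][2] = 6 + 3 = 9) = 4 (attained at k = 0)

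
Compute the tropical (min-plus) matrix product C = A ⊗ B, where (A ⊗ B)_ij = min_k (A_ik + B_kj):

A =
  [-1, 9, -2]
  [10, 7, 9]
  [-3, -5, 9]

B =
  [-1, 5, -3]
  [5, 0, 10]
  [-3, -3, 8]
A ⊗ B =
  [-5, -5, -4]
  [6, 6, 7]
  [-4, -5, -6]

Apply the min-plus product entry-by-entry:
  C[0][0] = min over k of (A[0][0] + B[0][0] = -1 + -1 = -2, A[0][1] + B[1][0] = 9 + 5 = 14, A[0][2] + B[2][0] = -2 + -3 = -5) = -5 (attained at k = 2)
  C[0][1] = min over k of (A[0][0] + B[0][1] = -1 + 5 = 4, A[0][1] + B[1][1] = 9 + 0 = 9, A[0][2] + B[2][1] = -2 + -3 = -5) = -5 (attained at k = 2)
  C[0][2] = min over k of (A[0][0] + B[0][2] = -1 + -3 = -4, A[0][1] + B[1][2] = 9 + 10 = 19, A[0][2] + B[2][2] = -2 + 8 = 6) = -4 (attained at k = 0)
  C[1][0] = min over k of (A[1][0] + B[0][0] = 10 + -1 = 9, A[1][1] + B[1][0] = 7 + 5 = 12, A[1][2] + B[2][0] = 9 + -3 = 6) = 6 (attained at k = 2)
  C[1][1] = min over k of (A[1][0] + B[0][1] = 10 + 5 = 15, A[1][1] + B[1][1] = 7 + 0 = 7, A[1][2] + B[2][1] = 9 + -3 = 6) = 6 (attained at k = 2)
  C[1][2] = min over k of (A[1][0] + B[0][2] = 10 + -3 = 7, A[1][1] + B[1][2] = 7 + 10 = 17, A[1][2] + B[2][2] = 9 + 8 = 17) = 7 (attained at k = 0)
  C[2][0] = min over k of (A[2][0] + B[0][0] = -3 + -1 = -4, A[2][1] + B[1][0] = -5 + 5 = 0, A[2][2] + B[2][0] = 9 + -3 = 6) = -4 (attained at k = 0)
  C[2][1] = min over k of (A[2][0] + B[0][1] = -3 + 5 = 2, A[2][1] + B[1][1] = -5 + 0 = -5, A[2][2] + B[2][1] = 9 + -3 = 6) = -5 (attained at k = 1)
  C[2][2] = min over k of (A[2][0] + B[0][2] = -3 + -3 = -6, A[2][1] + B[1][2] = -5 + 10 = 5, A[2][2] + B[2][2] = 9 + 8 = 17) = -6 (attained at k = 0)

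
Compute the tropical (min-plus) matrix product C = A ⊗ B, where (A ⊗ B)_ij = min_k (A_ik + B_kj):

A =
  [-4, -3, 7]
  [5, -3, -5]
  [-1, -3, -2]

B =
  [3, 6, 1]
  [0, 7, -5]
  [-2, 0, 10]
A ⊗ B =
  [-3, 2, -8]
  [-7, -5, -8]
  [-4, -2, -8]

Apply the min-plus product entry-by-entry:
  C[0][0] = min over k of (A[0][0] + B[0][0] = -4 + 3 = -1, A[0][1] + B[1][0] = -3 + 0 = -3, A[0][2] + B[2][0] = 7 + -2 = 5) = -3 (attained at k = 1)
  C[0][1] = min over k of (A[0][0] + B[0][1] = -4 + 6 = 2, A[0][1] + B[1][1] = -3 + 7 = 4, A[0][2] + B[2][1] = 7 + 0 = 7) = 2 (attained at k = 0)
  C[0][2] = min over k of (A[0][0] + B[0][2] = -4 + 1 = -3, A[0][1] + B[1][2] = -3 + -5 = -8, A[0][2] + B[2][2] = 7 + 10 = 17) = -8 (attained at k = 1)
  C[1][0] = min over k of (A[1][0] + B[0][0] = 5 + 3 = 8, A[1][1] + B[1][0] = -3 + 0 = -3, A[1][2] + B[2][0] = -5 + -2 = -7) = -7 (attained at k = 2)
  C[1][1] = min over k of (A[1][0] + B[0][1] = 5 + 6 = 11, A[1][1] + B[1][1] = -3 + 7 = 4, A[1][2] + B[2][1] = -5 + 0 = -5) = -5 (attained at k = 2)
  C[1][2] = min over k of (A[1][0] + B[0][2] = 5 + 1 = 6, A[1][1] + B[1][2] = -3 + -5 = -8, A[1][2] + B[2][2] = -5 + 10 = 5) = -8 (attained at k = 1)
  C[2][0] = min over k of (A[2][0] + B[0][0] = -1 + 3 = 2, A[2][1] + B[1][0] = -3 + 0 = -3, A[2][2] + B[2][0] = -2 + -2 = -4) = -4 (attained at k = 2)
  C[2][1] = min over k of (A[2][0] + B[0][1] = -1 + 6 = 5, A[2][1] + B[1][1] = -3 + 7 = 4, A[2][2] + B[2][1] = -2 + 0 = -2) = -2 (attained at k = 2)
  C[2][2] = min over k of (A[2][0] + B[0][2] = -1 + 1 = 0, A[2][1] + B[1][2] = -3 + -5 = -8, A[2][2] + B[2][2] = -2 + 10 = 8) = -8 (attained at k = 1)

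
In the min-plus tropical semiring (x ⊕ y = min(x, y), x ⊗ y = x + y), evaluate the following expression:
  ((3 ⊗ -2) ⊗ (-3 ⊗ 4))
((3 ⊗ -2) ⊗ (-3 ⊗ 4)) = 2

Expand innermost to outermost. Recall ⊕ takes the minimum of its arguments and ⊗ takes their sum. Working out the expression ((3 ⊗ -2) ⊗ (-3 ⊗ 4)) gives 2.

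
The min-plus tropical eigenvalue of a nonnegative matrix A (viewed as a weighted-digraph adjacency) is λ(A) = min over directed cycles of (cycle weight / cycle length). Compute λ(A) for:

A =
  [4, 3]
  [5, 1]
λ(A) = 1

Enumerate directed cycles and compute their means (weight / length). Sample:
  cycle 0 → 0: weight = 4, length = 1, mean = 4/1 ≈ 4.000
  cycle 1 → 1: weight = 1, length = 1, mean = 1/1 ≈ 1.000
  cycle 0 → 1 → 0: weight = 8, length = 2, mean = 8/2 ≈ 4.000
  cycle 1 → 0 → 1: weight = 8, length = 2, mean = 8/2 ≈ 4.000
Minimum mean = 1.000, attained e.g. along the cycle 1 → 1 with weight 1 and length 1. So λ(A) = 1/1 = 1.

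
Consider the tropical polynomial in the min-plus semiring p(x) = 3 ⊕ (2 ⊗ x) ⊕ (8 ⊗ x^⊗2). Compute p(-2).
p(-2) = 0

A tropical monomial a ⊗ x^⊗i evaluates to a + i · x. Evaluating each term at x = -2:
  Term 0 contributes 3 + 0 · -2 = 3
  Term 1 contributes 2 + 1 · -2 = 0
  Term 2 contributes 8 + 2 · -2 = 4
p(-2) = ⊕ of these = min[3, 0, 4] = 0.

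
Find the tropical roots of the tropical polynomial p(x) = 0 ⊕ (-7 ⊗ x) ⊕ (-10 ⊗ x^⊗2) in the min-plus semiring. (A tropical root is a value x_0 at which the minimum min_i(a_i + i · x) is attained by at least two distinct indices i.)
Roots: {3, 7}

Each tropical root is a break point of the lower envelope of the lines y = a_i + i · x (there are 3 lines, with slopes 0, 1, ..., 2). Only the lines that attain the minimum somewhere contribute to roots; other lines are dominated. Here the surviving (envelope) indices are i = 2, i = 1, i = 0.
Intersections between consecutive envelope lines give the roots: for adjacent envelope indices i < j the intersection is x = (a_i − a_j) / (j − i). Reading off the sorted break points: {3, 7}.
Verification: at each break x_0, at least two indices attain the minimum of min_i(a_i + i · x_0).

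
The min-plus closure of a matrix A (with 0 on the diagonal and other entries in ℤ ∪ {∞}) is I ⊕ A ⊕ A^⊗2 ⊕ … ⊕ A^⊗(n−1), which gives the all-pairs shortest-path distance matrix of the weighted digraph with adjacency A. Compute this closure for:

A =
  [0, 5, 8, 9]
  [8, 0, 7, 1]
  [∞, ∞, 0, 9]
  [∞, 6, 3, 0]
Closure =
  [0, 5, 8, 6]
  [8, 0, 4, 1]
  [23, 15, 0, 9]
  [14, 6, 3, 0]

This is the Floyd-Warshall all-pairs shortest-path computation. For each intermediate vertex k = 0, 1, …, 3, update dist[i][j] ← min(dist[i][j], dist[i][k] + dist[k][j]). The final matrix gives, for each (i, j), the minimum total weight of any directed path from i to j (possibly empty when i = j).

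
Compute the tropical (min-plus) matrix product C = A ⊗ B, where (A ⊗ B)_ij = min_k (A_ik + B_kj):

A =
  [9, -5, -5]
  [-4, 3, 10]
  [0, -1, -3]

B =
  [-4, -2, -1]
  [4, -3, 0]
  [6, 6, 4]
A ⊗ B =
  [-1, -8, -5]
  [-8, -6, -5]
  [-4, -4, -1]

Apply the min-plus product entry-by-entry:
  C[0][0] = min over k of (A[0][0] + B[0][0] = 9 + -4 = 5, A[0][1] + B[1][0] = -5 + 4 = -1, A[0][2] + B[2][0] = -5 + 6 = 1) = -1 (attained at k = 1)
  C[0][1] = min over k of (A[0][0] + B[0][1] = 9 + -2 = 7, A[0][1] + B[1][1] = -5 + -3 = -8, A[0][2] + B[2][1] = -5 + 6 = 1) = -8 (attained at k = 1)
  C[0][2] = min over k of (A[0][0] + B[0][2] = 9 + -1 = 8, A[0][1] + B[1][2] = -5 + 0 = -5, A[0][2] + B[2][2] = -5 + 4 = -1) = -5 (attained at k = 1)
  C[1][0] = min over k of (A[1][0] + B[0][0] = -4 + -4 = -8, A[1][1] + B[1][0] = 3 + 4 = 7, A[1][2] + B[2][0] = 10 + 6 = 16) = -8 (attained at k = 0)
  C[1][1] = min over k of (A[1][0] + B[0][1] = -4 + -2 = -6, A[1][1] + B[1][1] = 3 + -3 = 0, A[1][2] + B[2][1] = 10 + 6 = 16) = -6 (attained at k = 0)
  C[1][2] = min over k of (A[1][0] + B[0][2] = -4 + -1 = -5, A[1][1] + B[1][2] = 3 + 0 = 3, A[1][2] + B[2][2] = 10 + 4 = 14) = -5 (attained at k = 0)
  C[2][0] = min over k of (A[2][0] + B[0][0] = 0 + -4 = -4, A[2][1] + B[1][0] = -1 + 4 = 3, A[2][2] + B[2][0] = -3 + 6 = 3) = -4 (attained at k = 0)
  C[2][1] = min over k of (A[2][0] + B[0][1] = 0 + -2 = -2, A[2][1] + B[1][1] = -1 + -3 = -4, A[2][2] + B[2][1] = -3 + 6 = 3) = -4 (attained at k = 1)
  C[2][2] = min over k of (A[2][0] + B[0][2] = 0 + -1 = -1, A[2][1] + B[1][2] = -1 + 0 = -1, A[2][2] + B[2][2] = -3 + 4 = 1) = -1 (attained at k = 0)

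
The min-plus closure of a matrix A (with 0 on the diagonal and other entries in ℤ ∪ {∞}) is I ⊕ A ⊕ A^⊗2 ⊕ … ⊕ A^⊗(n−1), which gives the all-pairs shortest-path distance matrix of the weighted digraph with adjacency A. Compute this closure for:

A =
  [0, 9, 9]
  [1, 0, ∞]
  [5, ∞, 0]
Closure =
  [0, 9, 9]
  [1, 0, 10]
  [5, 14, 0]

This is the Floyd-Warshall all-pairs shortest-path computation. For each intermediate vertex k = 0, 1, …, 2, update dist[i][j] ← min(dist[i][j], dist[i][k] + dist[k][j]). The final matrix gives, for each (i, j), the minimum total weight of any directed path from i to j (possibly empty when i = j).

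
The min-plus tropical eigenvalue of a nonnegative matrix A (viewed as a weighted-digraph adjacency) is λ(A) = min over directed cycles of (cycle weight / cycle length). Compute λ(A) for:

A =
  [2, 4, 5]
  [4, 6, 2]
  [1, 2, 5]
λ(A) = 2

Enumerate directed cycles and compute their means (weight / length). Sample:
  cycle 0 → 0: weight = 2, length = 1, mean = 2/1 ≈ 2.000
  cycle 1 → 1: weight = 6, length = 1, mean = 6/1 ≈ 6.000
  cycle 2 → 2: weight = 5, length = 1, mean = 5/1 ≈ 5.000
  cycle 0 → 1 → 0: weight = 8, length = 2, mean = 8/2 ≈ 4.000
  cycle 0 → 2 → 0: weight = 6, length = 2, mean = 6/2 ≈ 3.000
  cycle 1 → 0 → 1: weight = 8, length = 2, mean = 8/2 ≈ 4.000
Minimum mean = 2.000, attained e.g. along the cycle 0 → 0 with weight 2 and length 1. So λ(A) = 2/1 = 2.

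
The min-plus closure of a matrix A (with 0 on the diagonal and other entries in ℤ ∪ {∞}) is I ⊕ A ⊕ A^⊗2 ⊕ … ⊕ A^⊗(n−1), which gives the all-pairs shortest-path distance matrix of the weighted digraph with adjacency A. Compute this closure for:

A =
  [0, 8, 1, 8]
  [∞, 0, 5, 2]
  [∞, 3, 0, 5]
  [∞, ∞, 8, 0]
Closure =
  [0, 4, 1, 6]
  [∞, 0, 5, 2]
  [∞, 3, 0, 5]
  [∞, 11, 8, 0]

This is the Floyd-Warshall all-pairs shortest-path computation. For each intermediate vertex k = 0, 1, …, 3, update dist[i][j] ← min(dist[i][j], dist[i][k] + dist[k][j]). The final matrix gives, for each (i, j), the minimum total weight of any directed path from i to j (possibly empty when i = j).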